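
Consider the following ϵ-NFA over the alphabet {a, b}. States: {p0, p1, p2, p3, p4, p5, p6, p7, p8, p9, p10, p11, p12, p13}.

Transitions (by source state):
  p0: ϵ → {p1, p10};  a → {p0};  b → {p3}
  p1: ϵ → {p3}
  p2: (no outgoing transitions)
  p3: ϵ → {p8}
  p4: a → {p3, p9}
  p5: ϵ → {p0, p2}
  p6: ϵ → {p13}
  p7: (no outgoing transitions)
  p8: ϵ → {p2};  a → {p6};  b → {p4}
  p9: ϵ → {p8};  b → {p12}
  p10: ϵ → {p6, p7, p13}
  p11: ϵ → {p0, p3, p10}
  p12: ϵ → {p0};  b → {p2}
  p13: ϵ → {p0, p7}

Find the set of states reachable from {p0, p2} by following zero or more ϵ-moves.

{p0, p1, p2, p3, p6, p7, p8, p10, p13}

Start with {p0, p2}.
From p0 via ϵ: add p1, p10.
From p1 via ϵ: add p3.
From p10 via ϵ: add p6, p7, p13.
From p3 via ϵ: add p8.
No new states can be added; the closed set is {p0, p1, p2, p3, p6, p7, p8, p10, p13}.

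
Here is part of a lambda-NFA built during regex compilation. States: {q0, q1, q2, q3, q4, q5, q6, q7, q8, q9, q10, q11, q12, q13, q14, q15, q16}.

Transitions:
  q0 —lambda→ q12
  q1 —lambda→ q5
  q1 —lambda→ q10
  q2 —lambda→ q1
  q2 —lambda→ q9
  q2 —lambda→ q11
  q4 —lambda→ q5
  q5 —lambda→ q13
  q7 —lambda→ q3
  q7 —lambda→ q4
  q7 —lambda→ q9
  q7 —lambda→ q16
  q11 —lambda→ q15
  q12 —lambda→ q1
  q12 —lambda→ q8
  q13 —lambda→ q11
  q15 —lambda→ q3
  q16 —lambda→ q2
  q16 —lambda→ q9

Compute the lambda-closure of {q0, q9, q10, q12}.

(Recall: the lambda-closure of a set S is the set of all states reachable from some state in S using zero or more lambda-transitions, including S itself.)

Start with {q0, q9, q10, q12}.
From q12 via lambda: add q1, q8.
From q1 via lambda: add q5.
From q5 via lambda: add q13.
From q13 via lambda: add q11.
From q11 via lambda: add q15.
From q15 via lambda: add q3.
No new states can be added; the closed set is {q0, q1, q3, q5, q8, q9, q10, q11, q12, q13, q15}.

{q0, q1, q3, q5, q8, q9, q10, q11, q12, q13, q15}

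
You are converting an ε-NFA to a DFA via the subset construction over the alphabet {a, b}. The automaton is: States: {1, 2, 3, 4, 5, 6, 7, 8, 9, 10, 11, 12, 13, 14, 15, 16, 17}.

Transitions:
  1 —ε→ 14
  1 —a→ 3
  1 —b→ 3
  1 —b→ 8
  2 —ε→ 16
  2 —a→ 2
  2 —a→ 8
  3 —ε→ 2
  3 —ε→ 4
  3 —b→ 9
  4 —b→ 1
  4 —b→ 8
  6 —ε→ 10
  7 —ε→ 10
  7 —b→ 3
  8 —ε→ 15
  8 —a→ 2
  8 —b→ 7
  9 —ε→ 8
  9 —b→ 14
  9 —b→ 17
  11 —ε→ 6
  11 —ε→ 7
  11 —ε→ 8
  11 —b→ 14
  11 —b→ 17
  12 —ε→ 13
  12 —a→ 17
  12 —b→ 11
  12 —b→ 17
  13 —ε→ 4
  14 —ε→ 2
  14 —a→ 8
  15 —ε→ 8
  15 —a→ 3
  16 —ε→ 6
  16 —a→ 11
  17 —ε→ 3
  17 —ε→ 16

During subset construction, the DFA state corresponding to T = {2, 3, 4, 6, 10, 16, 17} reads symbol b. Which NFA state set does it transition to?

3 on b → {9}.
4 on b → {1, 8}.
No b-transition from 2, 6, 10, 16, 17.
Union after reading b: {1, 8, 9}.
Now take the ε-closure:
From 1 via ε: add 14.
From 8 via ε: add 15.
From 14 via ε: add 2.
From 2 via ε: add 16.
From 16 via ε: add 6.
From 6 via ε: add 10.
No new states can be added; the closed set is {1, 2, 6, 8, 9, 10, 14, 15, 16}.

{1, 2, 6, 8, 9, 10, 14, 15, 16}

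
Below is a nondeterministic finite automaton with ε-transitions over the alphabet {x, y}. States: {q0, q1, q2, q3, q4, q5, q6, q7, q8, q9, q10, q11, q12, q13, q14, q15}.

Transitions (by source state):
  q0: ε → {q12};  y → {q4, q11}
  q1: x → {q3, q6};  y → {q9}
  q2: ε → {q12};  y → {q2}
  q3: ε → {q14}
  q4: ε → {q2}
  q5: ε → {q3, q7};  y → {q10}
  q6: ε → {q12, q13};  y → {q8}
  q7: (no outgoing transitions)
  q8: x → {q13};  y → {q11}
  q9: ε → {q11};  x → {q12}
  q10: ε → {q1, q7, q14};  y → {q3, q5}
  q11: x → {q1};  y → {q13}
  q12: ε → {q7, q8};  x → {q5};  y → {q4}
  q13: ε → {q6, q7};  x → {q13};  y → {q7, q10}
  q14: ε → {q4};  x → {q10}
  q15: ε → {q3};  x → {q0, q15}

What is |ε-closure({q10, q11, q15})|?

11

Start with {q10, q11, q15}.
From q10 via ε: add q1, q7, q14.
From q15 via ε: add q3.
From q14 via ε: add q4.
From q4 via ε: add q2.
From q2 via ε: add q12.
From q12 via ε: add q8.
ε-closure = {q1, q2, q3, q4, q7, q8, q10, q11, q12, q14, q15}, which has 11 states.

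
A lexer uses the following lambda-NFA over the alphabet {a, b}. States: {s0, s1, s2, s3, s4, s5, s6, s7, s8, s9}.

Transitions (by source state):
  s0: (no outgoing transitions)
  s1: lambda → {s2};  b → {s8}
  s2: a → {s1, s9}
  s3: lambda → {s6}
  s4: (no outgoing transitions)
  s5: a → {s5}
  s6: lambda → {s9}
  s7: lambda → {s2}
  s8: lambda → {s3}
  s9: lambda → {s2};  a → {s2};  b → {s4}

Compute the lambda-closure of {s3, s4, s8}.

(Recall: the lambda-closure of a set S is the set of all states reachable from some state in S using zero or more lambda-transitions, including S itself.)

Start with {s3, s4, s8}.
From s3 via lambda: add s6.
From s6 via lambda: add s9.
From s9 via lambda: add s2.
No new states can be added; the closed set is {s2, s3, s4, s6, s8, s9}.

{s2, s3, s4, s6, s8, s9}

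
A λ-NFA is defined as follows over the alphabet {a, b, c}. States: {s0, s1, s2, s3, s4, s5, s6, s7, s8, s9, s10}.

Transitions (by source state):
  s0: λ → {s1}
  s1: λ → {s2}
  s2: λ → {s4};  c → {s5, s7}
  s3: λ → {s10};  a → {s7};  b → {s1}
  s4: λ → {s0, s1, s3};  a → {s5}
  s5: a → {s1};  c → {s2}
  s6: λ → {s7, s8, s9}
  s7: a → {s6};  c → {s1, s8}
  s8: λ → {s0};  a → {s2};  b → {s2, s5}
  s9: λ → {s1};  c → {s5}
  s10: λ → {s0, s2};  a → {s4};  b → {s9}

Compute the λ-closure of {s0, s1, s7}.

{s0, s1, s2, s3, s4, s7, s10}

Start with {s0, s1, s7}.
From s1 via λ: add s2.
From s2 via λ: add s4.
From s4 via λ: add s3.
From s3 via λ: add s10.
No new states can be added; the closed set is {s0, s1, s2, s3, s4, s7, s10}.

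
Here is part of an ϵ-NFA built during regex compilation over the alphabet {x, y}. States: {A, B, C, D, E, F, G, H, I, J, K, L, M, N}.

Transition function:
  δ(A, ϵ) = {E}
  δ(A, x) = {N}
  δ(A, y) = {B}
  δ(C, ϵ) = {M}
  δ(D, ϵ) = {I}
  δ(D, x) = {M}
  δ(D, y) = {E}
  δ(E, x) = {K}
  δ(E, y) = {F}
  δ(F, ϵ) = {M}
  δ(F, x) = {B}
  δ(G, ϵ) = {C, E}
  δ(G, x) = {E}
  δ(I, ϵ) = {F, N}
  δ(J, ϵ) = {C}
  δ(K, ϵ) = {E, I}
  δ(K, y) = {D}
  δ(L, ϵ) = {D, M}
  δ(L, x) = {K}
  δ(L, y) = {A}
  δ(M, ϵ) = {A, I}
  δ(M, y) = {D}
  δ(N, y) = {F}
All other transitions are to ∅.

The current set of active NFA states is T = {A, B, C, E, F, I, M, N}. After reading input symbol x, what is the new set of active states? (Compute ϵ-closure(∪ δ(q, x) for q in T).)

{A, B, E, F, I, K, M, N}

A on x → {N}.
E on x → {K}.
F on x → {B}.
No x-transition from B, C, I, M, N.
Union after reading x: {B, K, N}.
Now take the ϵ-closure:
From K via ϵ: add E, I.
From I via ϵ: add F.
From F via ϵ: add M.
From M via ϵ: add A.
No new states can be added; the closed set is {A, B, E, F, I, K, M, N}.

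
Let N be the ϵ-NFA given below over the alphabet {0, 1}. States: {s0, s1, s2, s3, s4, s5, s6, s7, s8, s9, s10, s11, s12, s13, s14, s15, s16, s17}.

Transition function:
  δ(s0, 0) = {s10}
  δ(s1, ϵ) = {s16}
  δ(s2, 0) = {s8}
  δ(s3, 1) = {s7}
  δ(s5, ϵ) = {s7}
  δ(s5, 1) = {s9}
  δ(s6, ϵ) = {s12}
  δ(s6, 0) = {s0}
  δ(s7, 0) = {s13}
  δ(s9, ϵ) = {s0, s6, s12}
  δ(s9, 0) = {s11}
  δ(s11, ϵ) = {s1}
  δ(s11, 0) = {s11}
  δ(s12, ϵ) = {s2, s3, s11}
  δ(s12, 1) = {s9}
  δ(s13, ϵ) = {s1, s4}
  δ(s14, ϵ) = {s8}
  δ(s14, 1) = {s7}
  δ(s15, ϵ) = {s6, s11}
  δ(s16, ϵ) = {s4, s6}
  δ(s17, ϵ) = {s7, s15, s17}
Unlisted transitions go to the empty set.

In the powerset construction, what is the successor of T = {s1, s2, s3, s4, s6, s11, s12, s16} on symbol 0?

s2 on 0 → {s8}.
s6 on 0 → {s0}.
s11 on 0 → {s11}.
No 0-transition from s1, s3, s4, s12, s16.
Union after reading 0: {s0, s8, s11}.
Now take the ϵ-closure:
From s11 via ϵ: add s1.
From s1 via ϵ: add s16.
From s16 via ϵ: add s4, s6.
From s6 via ϵ: add s12.
From s12 via ϵ: add s2, s3.
No new states can be added; the closed set is {s0, s1, s2, s3, s4, s6, s8, s11, s12, s16}.

{s0, s1, s2, s3, s4, s6, s8, s11, s12, s16}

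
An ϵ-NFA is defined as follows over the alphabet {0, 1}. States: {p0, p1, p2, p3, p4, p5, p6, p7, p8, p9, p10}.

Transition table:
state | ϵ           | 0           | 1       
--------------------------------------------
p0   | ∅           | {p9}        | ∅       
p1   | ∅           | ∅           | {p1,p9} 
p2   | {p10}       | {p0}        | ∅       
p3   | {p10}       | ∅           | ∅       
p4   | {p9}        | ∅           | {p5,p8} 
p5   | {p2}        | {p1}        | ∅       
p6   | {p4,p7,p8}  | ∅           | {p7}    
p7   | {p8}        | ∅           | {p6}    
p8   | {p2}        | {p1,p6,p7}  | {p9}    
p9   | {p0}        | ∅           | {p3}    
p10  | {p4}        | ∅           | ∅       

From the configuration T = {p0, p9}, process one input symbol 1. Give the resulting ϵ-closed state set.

{p0, p3, p4, p9, p10}

p9 on 1 → {p3}.
No 1-transition from p0.
Union after reading 1: {p3}.
Now take the ϵ-closure:
From p3 via ϵ: add p10.
From p10 via ϵ: add p4.
From p4 via ϵ: add p9.
From p9 via ϵ: add p0.
No new states can be added; the closed set is {p0, p3, p4, p9, p10}.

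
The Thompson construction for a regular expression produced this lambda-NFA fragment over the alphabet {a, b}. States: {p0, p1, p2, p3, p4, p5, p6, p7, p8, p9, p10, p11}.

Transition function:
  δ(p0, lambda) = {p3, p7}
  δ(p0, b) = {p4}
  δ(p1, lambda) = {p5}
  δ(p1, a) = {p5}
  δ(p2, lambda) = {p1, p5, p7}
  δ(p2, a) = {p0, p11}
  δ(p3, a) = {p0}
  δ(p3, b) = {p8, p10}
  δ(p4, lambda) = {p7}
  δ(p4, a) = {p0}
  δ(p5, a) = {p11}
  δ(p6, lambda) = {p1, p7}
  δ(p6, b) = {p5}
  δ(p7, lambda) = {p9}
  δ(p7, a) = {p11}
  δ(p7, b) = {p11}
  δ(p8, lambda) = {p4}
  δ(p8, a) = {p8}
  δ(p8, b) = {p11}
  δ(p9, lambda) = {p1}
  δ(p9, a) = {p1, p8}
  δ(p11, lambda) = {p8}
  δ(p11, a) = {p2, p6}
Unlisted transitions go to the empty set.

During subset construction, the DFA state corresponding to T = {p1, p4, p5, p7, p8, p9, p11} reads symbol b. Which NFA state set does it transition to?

{p1, p4, p5, p7, p8, p9, p11}

p7 on b → {p11}.
p8 on b → {p11}.
No b-transition from p1, p4, p5, p9, p11.
Union after reading b: {p11}.
Now take the lambda-closure:
From p11 via lambda: add p8.
From p8 via lambda: add p4.
From p4 via lambda: add p7.
From p7 via lambda: add p9.
From p9 via lambda: add p1.
From p1 via lambda: add p5.
No new states can be added; the closed set is {p1, p4, p5, p7, p8, p9, p11}.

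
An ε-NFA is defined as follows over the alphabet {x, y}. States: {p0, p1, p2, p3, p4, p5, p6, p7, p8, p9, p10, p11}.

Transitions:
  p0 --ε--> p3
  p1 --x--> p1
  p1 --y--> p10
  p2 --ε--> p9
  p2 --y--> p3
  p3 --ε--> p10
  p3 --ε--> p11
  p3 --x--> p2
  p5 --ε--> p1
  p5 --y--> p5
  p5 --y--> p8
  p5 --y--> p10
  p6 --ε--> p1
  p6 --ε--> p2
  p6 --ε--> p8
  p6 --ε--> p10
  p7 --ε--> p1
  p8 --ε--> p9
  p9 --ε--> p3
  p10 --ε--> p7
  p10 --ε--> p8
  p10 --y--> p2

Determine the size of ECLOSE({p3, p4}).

8

Start with {p3, p4}.
From p3 via ε: add p10, p11.
From p10 via ε: add p7, p8.
From p7 via ε: add p1.
From p8 via ε: add p9.
ε-closure = {p1, p3, p4, p7, p8, p9, p10, p11}, which has 8 states.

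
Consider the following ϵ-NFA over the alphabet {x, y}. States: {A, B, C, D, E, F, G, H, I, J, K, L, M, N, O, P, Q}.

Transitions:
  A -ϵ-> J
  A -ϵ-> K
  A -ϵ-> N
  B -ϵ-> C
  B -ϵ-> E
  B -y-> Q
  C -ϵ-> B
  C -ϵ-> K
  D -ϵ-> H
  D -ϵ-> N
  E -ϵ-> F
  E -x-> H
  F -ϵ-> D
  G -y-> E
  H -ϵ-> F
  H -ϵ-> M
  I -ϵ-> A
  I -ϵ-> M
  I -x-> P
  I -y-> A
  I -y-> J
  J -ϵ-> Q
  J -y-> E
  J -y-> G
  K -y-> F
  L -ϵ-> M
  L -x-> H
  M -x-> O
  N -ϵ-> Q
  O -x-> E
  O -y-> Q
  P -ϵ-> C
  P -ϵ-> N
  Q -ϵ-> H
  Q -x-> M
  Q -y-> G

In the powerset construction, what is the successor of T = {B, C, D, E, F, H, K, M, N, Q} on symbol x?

{D, F, H, M, N, O, Q}

E on x → {H}.
M on x → {O}.
Q on x → {M}.
No x-transition from B, C, D, F, H, K, N.
Union after reading x: {H, M, O}.
Now take the ϵ-closure:
From H via ϵ: add F.
From F via ϵ: add D.
From D via ϵ: add N.
From N via ϵ: add Q.
No new states can be added; the closed set is {D, F, H, M, N, O, Q}.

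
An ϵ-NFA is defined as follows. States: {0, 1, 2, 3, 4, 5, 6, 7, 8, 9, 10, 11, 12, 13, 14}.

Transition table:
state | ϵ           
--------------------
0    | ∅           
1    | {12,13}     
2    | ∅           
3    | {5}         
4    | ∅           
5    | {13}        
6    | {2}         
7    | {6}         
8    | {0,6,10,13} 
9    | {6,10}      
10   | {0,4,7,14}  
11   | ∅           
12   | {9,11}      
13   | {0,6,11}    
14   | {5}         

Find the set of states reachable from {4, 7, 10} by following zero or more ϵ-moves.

{0, 2, 4, 5, 6, 7, 10, 11, 13, 14}

Start with {4, 7, 10}.
From 7 via ϵ: add 6.
From 10 via ϵ: add 0, 14.
From 6 via ϵ: add 2.
From 14 via ϵ: add 5.
From 5 via ϵ: add 13.
From 13 via ϵ: add 11.
No new states can be added; the closed set is {0, 2, 4, 5, 6, 7, 10, 11, 13, 14}.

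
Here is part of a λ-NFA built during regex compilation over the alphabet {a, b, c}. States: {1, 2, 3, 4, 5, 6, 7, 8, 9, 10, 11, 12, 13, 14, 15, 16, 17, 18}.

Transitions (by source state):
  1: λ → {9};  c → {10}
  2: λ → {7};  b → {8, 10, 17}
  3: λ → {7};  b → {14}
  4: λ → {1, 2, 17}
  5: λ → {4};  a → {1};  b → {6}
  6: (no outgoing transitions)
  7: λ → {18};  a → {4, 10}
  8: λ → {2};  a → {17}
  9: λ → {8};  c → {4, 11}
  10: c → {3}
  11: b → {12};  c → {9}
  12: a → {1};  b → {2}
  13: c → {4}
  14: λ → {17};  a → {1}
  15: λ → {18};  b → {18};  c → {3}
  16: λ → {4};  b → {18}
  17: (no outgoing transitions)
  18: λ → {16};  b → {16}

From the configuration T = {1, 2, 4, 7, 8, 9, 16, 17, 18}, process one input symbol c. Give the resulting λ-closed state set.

1 on c → {10}.
9 on c → {4, 11}.
No c-transition from 2, 4, 7, 8, 16, 17, 18.
Union after reading c: {4, 10, 11}.
Now take the λ-closure:
From 4 via λ: add 1, 2, 17.
From 1 via λ: add 9.
From 2 via λ: add 7.
From 7 via λ: add 18.
From 9 via λ: add 8.
From 18 via λ: add 16.
No new states can be added; the closed set is {1, 2, 4, 7, 8, 9, 10, 11, 16, 17, 18}.

{1, 2, 4, 7, 8, 9, 10, 11, 16, 17, 18}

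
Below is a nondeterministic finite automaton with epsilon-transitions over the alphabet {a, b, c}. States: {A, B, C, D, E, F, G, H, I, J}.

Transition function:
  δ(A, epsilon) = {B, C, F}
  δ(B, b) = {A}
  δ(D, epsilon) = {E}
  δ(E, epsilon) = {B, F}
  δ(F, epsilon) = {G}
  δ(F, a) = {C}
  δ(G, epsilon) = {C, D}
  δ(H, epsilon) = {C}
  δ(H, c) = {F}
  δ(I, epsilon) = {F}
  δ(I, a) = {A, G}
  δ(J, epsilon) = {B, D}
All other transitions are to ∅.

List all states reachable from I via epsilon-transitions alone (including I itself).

Start with {I}.
From I via epsilon: add F.
From F via epsilon: add G.
From G via epsilon: add C, D.
From D via epsilon: add E.
From E via epsilon: add B.
No new states can be added; the closed set is {B, C, D, E, F, G, I}.

{B, C, D, E, F, G, I}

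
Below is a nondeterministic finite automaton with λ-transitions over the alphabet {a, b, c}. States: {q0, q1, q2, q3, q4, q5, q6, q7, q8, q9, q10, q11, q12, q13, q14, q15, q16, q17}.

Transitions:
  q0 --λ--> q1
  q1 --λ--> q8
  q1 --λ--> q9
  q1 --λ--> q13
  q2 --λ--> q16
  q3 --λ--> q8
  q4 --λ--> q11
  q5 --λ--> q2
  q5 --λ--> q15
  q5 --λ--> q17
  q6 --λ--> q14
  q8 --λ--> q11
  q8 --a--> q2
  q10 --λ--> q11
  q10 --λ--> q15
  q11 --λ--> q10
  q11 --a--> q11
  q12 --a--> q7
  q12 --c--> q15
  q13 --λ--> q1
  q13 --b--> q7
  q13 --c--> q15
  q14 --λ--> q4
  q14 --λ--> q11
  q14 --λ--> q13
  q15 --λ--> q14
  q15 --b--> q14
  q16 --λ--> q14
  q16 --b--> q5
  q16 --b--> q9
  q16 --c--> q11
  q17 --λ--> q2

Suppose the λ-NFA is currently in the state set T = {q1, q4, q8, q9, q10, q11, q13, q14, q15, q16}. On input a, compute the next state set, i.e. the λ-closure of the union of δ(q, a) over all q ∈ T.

q8 on a → {q2}.
q11 on a → {q11}.
No a-transition from q1, q4, q9, q10, q13, q14, q15, q16.
Union after reading a: {q2, q11}.
Now take the λ-closure:
From q2 via λ: add q16.
From q11 via λ: add q10.
From q10 via λ: add q15.
From q16 via λ: add q14.
From q14 via λ: add q4, q13.
From q13 via λ: add q1.
From q1 via λ: add q8, q9.
No new states can be added; the closed set is {q1, q2, q4, q8, q9, q10, q11, q13, q14, q15, q16}.

{q1, q2, q4, q8, q9, q10, q11, q13, q14, q15, q16}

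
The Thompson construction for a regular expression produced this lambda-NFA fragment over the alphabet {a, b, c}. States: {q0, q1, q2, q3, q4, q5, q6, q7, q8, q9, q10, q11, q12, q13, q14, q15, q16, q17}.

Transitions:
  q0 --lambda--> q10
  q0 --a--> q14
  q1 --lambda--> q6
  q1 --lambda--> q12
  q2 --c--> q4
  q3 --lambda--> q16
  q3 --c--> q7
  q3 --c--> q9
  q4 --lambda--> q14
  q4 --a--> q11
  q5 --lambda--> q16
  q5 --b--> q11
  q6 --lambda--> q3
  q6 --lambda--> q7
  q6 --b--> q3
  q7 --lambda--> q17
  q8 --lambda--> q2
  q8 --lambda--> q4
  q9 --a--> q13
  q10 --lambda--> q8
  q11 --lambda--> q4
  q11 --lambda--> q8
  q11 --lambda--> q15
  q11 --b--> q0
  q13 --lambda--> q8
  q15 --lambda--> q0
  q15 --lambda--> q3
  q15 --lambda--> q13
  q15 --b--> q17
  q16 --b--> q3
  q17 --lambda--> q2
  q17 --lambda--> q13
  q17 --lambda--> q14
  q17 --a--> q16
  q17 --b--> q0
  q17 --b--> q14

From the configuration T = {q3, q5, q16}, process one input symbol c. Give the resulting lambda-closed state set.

q3 on c → {q7, q9}.
No c-transition from q5, q16.
Union after reading c: {q7, q9}.
Now take the lambda-closure:
From q7 via lambda: add q17.
From q17 via lambda: add q2, q13, q14.
From q13 via lambda: add q8.
From q8 via lambda: add q4.
No new states can be added; the closed set is {q2, q4, q7, q8, q9, q13, q14, q17}.

{q2, q4, q7, q8, q9, q13, q14, q17}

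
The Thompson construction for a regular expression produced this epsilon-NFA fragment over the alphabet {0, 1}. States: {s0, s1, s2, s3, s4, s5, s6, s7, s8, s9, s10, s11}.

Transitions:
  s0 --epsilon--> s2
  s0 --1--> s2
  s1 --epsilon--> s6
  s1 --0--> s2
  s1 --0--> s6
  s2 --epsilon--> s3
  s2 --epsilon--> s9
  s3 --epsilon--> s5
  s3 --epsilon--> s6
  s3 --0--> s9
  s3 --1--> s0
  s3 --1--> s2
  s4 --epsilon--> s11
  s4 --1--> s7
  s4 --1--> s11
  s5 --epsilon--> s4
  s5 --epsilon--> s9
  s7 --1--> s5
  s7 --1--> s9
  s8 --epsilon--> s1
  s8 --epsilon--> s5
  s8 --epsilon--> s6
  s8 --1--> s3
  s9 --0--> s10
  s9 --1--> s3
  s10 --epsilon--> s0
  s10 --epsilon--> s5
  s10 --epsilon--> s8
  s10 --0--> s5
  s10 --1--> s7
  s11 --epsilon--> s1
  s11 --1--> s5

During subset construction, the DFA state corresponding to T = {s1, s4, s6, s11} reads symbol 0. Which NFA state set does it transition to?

{s1, s2, s3, s4, s5, s6, s9, s11}

s1 on 0 → {s2, s6}.
No 0-transition from s4, s6, s11.
Union after reading 0: {s2, s6}.
Now take the epsilon-closure:
From s2 via epsilon: add s3, s9.
From s3 via epsilon: add s5.
From s5 via epsilon: add s4.
From s4 via epsilon: add s11.
From s11 via epsilon: add s1.
No new states can be added; the closed set is {s1, s2, s3, s4, s5, s6, s9, s11}.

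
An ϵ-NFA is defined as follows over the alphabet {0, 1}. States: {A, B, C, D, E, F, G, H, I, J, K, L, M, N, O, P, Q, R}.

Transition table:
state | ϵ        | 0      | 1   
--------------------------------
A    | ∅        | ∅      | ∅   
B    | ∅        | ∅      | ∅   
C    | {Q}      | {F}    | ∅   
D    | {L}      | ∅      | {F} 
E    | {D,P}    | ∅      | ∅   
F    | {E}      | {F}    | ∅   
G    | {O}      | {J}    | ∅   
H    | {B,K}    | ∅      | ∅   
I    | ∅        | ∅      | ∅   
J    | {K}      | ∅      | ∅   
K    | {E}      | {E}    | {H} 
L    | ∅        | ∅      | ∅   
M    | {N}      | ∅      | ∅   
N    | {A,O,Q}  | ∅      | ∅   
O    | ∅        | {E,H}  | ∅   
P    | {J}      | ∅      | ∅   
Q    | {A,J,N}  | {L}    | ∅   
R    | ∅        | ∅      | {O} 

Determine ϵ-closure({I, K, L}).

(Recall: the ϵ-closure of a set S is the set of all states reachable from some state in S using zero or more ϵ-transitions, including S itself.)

Start with {I, K, L}.
From K via ϵ: add E.
From E via ϵ: add D, P.
From P via ϵ: add J.
No new states can be added; the closed set is {D, E, I, J, K, L, P}.

{D, E, I, J, K, L, P}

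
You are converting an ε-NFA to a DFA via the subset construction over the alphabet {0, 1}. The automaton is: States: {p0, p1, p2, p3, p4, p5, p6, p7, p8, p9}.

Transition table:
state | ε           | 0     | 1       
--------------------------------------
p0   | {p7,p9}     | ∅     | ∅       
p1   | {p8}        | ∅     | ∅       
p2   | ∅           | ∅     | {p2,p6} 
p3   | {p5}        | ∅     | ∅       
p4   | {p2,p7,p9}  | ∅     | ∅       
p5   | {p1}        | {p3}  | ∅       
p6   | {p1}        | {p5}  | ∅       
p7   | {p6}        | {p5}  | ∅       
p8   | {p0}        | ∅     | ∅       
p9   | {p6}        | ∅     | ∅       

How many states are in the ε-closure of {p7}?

6

Start with {p7}.
From p7 via ε: add p6.
From p6 via ε: add p1.
From p1 via ε: add p8.
From p8 via ε: add p0.
From p0 via ε: add p9.
ε-closure = {p0, p1, p6, p7, p8, p9}, which has 6 states.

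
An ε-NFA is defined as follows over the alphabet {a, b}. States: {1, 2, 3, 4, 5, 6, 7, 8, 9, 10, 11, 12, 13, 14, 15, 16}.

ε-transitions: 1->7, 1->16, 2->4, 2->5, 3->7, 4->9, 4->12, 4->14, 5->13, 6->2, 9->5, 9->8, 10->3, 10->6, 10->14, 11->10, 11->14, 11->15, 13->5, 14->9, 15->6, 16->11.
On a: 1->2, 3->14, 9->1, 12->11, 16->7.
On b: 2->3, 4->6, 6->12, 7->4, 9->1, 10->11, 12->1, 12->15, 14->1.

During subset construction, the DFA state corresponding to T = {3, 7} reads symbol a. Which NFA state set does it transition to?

{5, 8, 9, 13, 14}

3 on a → {14}.
No a-transition from 7.
Union after reading a: {14}.
Now take the ε-closure:
From 14 via ε: add 9.
From 9 via ε: add 5, 8.
From 5 via ε: add 13.
No new states can be added; the closed set is {5, 8, 9, 13, 14}.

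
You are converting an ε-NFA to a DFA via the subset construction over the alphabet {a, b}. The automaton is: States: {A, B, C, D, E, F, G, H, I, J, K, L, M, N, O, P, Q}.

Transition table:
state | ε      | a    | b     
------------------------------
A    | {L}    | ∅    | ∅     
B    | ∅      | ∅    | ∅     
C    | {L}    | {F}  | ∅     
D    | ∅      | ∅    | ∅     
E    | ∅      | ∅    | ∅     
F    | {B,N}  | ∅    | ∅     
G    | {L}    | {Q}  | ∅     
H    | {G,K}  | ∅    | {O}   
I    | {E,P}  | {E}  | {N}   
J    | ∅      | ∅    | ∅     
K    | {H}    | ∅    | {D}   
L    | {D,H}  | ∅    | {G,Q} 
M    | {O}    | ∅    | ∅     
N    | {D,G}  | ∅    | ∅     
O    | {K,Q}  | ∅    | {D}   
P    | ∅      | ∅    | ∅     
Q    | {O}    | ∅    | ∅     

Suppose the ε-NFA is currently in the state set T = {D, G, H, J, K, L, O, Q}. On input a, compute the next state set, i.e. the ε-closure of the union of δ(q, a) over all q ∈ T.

G on a → {Q}.
No a-transition from D, H, J, K, L, O, Q.
Union after reading a: {Q}.
Now take the ε-closure:
From Q via ε: add O.
From O via ε: add K.
From K via ε: add H.
From H via ε: add G.
From G via ε: add L.
From L via ε: add D.
No new states can be added; the closed set is {D, G, H, K, L, O, Q}.

{D, G, H, K, L, O, Q}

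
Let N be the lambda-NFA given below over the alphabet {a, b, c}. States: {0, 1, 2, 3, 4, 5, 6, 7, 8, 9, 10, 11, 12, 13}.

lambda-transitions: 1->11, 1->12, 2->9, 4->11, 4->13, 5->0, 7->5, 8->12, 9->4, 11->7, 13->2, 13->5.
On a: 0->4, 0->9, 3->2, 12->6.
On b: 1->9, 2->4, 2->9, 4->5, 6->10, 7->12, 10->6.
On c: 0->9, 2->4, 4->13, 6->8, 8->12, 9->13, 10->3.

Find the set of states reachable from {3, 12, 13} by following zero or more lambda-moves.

{0, 2, 3, 4, 5, 7, 9, 11, 12, 13}

Start with {3, 12, 13}.
From 13 via lambda: add 2, 5.
From 2 via lambda: add 9.
From 5 via lambda: add 0.
From 9 via lambda: add 4.
From 4 via lambda: add 11.
From 11 via lambda: add 7.
No new states can be added; the closed set is {0, 2, 3, 4, 5, 7, 9, 11, 12, 13}.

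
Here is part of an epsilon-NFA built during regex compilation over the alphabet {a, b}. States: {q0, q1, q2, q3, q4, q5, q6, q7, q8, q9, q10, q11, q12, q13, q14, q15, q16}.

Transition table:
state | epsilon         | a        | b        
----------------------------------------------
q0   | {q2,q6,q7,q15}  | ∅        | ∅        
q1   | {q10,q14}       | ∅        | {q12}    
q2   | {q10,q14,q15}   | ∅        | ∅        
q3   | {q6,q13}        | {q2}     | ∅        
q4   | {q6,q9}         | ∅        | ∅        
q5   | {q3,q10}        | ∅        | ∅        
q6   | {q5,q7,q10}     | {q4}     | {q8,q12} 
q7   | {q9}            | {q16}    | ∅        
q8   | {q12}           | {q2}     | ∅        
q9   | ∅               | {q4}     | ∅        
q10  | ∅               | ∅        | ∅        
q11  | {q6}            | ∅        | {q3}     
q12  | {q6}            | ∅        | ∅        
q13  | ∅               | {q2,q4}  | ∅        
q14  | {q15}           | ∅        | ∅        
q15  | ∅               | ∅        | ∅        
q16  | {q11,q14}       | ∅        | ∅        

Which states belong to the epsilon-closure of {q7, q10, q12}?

{q3, q5, q6, q7, q9, q10, q12, q13}

Start with {q7, q10, q12}.
From q7 via epsilon: add q9.
From q12 via epsilon: add q6.
From q6 via epsilon: add q5.
From q5 via epsilon: add q3.
From q3 via epsilon: add q13.
No new states can be added; the closed set is {q3, q5, q6, q7, q9, q10, q12, q13}.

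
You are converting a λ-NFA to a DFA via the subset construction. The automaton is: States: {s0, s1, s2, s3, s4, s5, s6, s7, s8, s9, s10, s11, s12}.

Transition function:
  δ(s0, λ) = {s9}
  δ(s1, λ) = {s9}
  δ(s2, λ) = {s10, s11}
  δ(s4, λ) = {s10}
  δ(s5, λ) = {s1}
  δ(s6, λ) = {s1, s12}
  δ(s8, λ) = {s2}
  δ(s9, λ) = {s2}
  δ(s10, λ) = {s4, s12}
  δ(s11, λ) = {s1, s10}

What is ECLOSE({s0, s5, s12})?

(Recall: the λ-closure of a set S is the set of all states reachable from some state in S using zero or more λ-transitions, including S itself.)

Start with {s0, s5, s12}.
From s0 via λ: add s9.
From s5 via λ: add s1.
From s9 via λ: add s2.
From s2 via λ: add s10, s11.
From s10 via λ: add s4.
No new states can be added; the closed set is {s0, s1, s2, s4, s5, s9, s10, s11, s12}.

{s0, s1, s2, s4, s5, s9, s10, s11, s12}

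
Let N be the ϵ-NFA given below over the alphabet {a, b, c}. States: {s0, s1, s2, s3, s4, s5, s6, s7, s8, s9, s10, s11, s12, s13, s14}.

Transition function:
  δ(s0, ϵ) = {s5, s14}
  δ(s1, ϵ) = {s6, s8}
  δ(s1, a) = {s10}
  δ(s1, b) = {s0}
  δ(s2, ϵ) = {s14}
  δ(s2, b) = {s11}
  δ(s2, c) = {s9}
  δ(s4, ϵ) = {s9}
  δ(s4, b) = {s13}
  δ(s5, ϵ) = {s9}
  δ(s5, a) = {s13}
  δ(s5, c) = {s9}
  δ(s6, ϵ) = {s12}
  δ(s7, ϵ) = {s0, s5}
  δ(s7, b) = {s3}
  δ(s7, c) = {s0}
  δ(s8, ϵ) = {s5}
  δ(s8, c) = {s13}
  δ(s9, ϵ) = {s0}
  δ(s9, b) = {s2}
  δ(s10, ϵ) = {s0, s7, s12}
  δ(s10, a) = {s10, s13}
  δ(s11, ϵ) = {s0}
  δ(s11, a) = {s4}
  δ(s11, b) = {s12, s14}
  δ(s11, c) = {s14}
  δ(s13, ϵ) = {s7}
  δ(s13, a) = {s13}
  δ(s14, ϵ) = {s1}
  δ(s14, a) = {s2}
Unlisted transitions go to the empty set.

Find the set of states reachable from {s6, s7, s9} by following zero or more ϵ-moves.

Start with {s6, s7, s9}.
From s6 via ϵ: add s12.
From s7 via ϵ: add s0, s5.
From s0 via ϵ: add s14.
From s14 via ϵ: add s1.
From s1 via ϵ: add s8.
No new states can be added; the closed set is {s0, s1, s5, s6, s7, s8, s9, s12, s14}.

{s0, s1, s5, s6, s7, s8, s9, s12, s14}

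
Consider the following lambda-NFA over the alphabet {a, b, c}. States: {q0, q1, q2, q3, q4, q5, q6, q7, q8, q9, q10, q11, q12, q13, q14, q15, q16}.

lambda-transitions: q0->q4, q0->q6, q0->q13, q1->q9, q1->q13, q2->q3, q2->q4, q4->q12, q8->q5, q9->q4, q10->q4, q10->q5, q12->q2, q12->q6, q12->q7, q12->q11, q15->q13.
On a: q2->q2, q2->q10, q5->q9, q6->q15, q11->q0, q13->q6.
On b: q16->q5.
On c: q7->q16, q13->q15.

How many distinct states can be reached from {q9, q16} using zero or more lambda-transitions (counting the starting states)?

Start with {q9, q16}.
From q9 via lambda: add q4.
From q4 via lambda: add q12.
From q12 via lambda: add q2, q6, q7, q11.
From q2 via lambda: add q3.
lambda-closure = {q2, q3, q4, q6, q7, q9, q11, q12, q16}, which has 9 states.

9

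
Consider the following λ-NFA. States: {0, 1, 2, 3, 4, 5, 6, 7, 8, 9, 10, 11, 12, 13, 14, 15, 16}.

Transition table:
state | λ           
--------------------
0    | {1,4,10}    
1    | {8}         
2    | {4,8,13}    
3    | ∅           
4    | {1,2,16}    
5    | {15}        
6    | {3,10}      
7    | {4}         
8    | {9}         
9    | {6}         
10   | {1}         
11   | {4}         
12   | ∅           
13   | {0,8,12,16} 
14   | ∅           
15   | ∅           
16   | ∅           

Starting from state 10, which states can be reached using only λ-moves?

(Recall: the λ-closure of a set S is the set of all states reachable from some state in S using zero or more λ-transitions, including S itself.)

{1, 3, 6, 8, 9, 10}

Start with {10}.
From 10 via λ: add 1.
From 1 via λ: add 8.
From 8 via λ: add 9.
From 9 via λ: add 6.
From 6 via λ: add 3.
No new states can be added; the closed set is {1, 3, 6, 8, 9, 10}.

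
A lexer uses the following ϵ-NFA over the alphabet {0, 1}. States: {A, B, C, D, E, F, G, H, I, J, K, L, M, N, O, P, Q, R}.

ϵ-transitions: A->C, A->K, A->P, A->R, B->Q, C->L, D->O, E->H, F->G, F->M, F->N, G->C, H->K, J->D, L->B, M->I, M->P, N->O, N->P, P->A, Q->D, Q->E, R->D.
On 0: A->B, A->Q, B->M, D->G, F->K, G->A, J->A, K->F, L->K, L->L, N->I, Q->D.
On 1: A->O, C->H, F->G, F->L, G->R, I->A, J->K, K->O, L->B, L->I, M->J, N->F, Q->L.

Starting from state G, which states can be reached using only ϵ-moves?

{B, C, D, E, G, H, K, L, O, Q}

Start with {G}.
From G via ϵ: add C.
From C via ϵ: add L.
From L via ϵ: add B.
From B via ϵ: add Q.
From Q via ϵ: add D, E.
From D via ϵ: add O.
From E via ϵ: add H.
From H via ϵ: add K.
No new states can be added; the closed set is {B, C, D, E, G, H, K, L, O, Q}.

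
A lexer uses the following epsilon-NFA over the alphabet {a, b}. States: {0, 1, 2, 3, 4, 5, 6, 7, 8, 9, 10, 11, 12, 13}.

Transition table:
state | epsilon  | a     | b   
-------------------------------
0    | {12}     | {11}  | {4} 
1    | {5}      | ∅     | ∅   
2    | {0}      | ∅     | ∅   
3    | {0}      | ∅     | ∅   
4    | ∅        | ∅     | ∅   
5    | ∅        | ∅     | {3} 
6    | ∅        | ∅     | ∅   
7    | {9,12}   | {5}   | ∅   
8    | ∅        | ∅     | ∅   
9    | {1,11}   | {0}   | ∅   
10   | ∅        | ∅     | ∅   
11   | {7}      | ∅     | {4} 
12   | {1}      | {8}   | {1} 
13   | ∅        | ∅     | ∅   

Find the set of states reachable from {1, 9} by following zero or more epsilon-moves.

{1, 5, 7, 9, 11, 12}

Start with {1, 9}.
From 1 via epsilon: add 5.
From 9 via epsilon: add 11.
From 11 via epsilon: add 7.
From 7 via epsilon: add 12.
No new states can be added; the closed set is {1, 5, 7, 9, 11, 12}.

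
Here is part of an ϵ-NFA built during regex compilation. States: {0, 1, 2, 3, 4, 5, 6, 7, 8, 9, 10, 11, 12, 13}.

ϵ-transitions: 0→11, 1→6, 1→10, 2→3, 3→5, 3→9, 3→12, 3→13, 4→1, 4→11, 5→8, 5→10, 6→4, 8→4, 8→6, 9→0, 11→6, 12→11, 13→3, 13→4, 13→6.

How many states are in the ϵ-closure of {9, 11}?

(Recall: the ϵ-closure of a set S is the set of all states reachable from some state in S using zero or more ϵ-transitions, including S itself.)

7

Start with {9, 11}.
From 9 via ϵ: add 0.
From 11 via ϵ: add 6.
From 6 via ϵ: add 4.
From 4 via ϵ: add 1.
From 1 via ϵ: add 10.
ϵ-closure = {0, 1, 4, 6, 9, 10, 11}, which has 7 states.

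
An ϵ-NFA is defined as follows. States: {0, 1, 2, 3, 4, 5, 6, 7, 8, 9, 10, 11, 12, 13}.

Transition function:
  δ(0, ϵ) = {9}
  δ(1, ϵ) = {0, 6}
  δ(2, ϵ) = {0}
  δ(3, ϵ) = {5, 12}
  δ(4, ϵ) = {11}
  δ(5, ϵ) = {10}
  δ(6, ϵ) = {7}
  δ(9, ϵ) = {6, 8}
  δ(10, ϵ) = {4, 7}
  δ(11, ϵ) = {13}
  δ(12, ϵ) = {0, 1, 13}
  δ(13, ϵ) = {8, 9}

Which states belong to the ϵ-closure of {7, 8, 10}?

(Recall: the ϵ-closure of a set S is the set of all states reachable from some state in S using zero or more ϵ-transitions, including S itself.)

Start with {7, 8, 10}.
From 10 via ϵ: add 4.
From 4 via ϵ: add 11.
From 11 via ϵ: add 13.
From 13 via ϵ: add 9.
From 9 via ϵ: add 6.
No new states can be added; the closed set is {4, 6, 7, 8, 9, 10, 11, 13}.

{4, 6, 7, 8, 9, 10, 11, 13}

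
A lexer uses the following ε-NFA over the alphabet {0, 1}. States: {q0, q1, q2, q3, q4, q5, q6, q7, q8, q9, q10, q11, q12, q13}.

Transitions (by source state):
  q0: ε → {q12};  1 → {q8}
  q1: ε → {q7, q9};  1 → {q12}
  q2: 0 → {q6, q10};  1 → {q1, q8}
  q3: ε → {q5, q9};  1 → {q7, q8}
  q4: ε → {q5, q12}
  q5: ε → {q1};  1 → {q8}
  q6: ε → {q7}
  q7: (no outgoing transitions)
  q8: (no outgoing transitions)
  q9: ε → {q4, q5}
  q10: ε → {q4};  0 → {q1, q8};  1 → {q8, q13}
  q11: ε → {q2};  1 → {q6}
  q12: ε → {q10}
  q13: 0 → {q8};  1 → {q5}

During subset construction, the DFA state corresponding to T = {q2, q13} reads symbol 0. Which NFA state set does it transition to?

q2 on 0 → {q6, q10}.
q13 on 0 → {q8}.
Union after reading 0: {q6, q8, q10}.
Now take the ε-closure:
From q6 via ε: add q7.
From q10 via ε: add q4.
From q4 via ε: add q5, q12.
From q5 via ε: add q1.
From q1 via ε: add q9.
No new states can be added; the closed set is {q1, q4, q5, q6, q7, q8, q9, q10, q12}.

{q1, q4, q5, q6, q7, q8, q9, q10, q12}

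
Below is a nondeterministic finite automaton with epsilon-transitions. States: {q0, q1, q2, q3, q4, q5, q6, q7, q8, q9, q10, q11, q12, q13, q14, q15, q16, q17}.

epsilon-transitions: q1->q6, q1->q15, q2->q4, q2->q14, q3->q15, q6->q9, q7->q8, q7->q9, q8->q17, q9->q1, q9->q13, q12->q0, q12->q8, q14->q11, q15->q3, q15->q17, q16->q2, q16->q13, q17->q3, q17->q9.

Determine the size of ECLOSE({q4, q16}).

6

Start with {q4, q16}.
From q16 via epsilon: add q2, q13.
From q2 via epsilon: add q14.
From q14 via epsilon: add q11.
epsilon-closure = {q2, q4, q11, q13, q14, q16}, which has 6 states.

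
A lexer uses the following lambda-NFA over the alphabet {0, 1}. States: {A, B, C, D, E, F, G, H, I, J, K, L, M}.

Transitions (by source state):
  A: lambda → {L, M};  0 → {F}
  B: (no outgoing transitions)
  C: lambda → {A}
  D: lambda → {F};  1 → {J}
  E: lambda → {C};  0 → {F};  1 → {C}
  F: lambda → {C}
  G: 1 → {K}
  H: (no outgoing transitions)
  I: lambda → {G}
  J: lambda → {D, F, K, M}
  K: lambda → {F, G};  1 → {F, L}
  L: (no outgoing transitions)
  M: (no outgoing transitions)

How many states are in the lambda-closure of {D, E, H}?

Start with {D, E, H}.
From D via lambda: add F.
From E via lambda: add C.
From C via lambda: add A.
From A via lambda: add L, M.
lambda-closure = {A, C, D, E, F, H, L, M}, which has 8 states.

8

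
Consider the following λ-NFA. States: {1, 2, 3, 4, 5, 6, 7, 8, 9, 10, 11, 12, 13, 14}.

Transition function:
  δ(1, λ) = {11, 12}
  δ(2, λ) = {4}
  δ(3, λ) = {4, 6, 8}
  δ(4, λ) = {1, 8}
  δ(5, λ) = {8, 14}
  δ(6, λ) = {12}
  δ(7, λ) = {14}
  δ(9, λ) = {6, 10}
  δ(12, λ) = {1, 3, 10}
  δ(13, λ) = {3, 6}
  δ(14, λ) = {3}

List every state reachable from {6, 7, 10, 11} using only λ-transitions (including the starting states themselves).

Start with {6, 7, 10, 11}.
From 6 via λ: add 12.
From 7 via λ: add 14.
From 12 via λ: add 1, 3.
From 3 via λ: add 4, 8.
No new states can be added; the closed set is {1, 3, 4, 6, 7, 8, 10, 11, 12, 14}.

{1, 3, 4, 6, 7, 8, 10, 11, 12, 14}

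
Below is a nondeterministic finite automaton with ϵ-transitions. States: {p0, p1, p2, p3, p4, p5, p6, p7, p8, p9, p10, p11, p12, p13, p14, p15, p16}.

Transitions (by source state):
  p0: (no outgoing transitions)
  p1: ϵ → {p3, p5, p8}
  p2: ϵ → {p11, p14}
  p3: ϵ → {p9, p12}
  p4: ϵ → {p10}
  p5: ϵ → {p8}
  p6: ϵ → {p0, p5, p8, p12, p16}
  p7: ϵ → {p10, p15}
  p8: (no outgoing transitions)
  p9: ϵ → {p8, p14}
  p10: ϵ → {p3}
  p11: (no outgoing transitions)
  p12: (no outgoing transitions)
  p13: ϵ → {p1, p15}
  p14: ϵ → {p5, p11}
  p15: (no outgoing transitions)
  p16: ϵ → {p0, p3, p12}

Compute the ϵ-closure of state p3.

Start with {p3}.
From p3 via ϵ: add p9, p12.
From p9 via ϵ: add p8, p14.
From p14 via ϵ: add p5, p11.
No new states can be added; the closed set is {p3, p5, p8, p9, p11, p12, p14}.

{p3, p5, p8, p9, p11, p12, p14}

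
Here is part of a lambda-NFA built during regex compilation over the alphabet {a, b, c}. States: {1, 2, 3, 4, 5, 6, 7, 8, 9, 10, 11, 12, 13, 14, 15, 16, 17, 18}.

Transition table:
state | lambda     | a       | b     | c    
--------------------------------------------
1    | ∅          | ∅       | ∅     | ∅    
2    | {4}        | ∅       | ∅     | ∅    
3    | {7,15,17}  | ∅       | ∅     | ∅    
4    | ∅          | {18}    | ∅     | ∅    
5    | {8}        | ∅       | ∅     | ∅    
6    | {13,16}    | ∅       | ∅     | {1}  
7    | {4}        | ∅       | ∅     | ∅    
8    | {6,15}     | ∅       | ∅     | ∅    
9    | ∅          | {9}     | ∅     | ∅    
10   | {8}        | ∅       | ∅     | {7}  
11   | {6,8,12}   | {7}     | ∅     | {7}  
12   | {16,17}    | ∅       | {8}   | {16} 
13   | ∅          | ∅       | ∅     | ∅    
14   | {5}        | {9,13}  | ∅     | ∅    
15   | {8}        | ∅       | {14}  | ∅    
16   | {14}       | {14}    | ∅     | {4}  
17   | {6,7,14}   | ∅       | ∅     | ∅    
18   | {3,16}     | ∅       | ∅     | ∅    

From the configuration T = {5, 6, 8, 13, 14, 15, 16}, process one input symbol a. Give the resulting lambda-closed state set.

{5, 6, 8, 9, 13, 14, 15, 16}

14 on a → {9, 13}.
16 on a → {14}.
No a-transition from 5, 6, 8, 13, 15.
Union after reading a: {9, 13, 14}.
Now take the lambda-closure:
From 14 via lambda: add 5.
From 5 via lambda: add 8.
From 8 via lambda: add 6, 15.
From 6 via lambda: add 16.
No new states can be added; the closed set is {5, 6, 8, 9, 13, 14, 15, 16}.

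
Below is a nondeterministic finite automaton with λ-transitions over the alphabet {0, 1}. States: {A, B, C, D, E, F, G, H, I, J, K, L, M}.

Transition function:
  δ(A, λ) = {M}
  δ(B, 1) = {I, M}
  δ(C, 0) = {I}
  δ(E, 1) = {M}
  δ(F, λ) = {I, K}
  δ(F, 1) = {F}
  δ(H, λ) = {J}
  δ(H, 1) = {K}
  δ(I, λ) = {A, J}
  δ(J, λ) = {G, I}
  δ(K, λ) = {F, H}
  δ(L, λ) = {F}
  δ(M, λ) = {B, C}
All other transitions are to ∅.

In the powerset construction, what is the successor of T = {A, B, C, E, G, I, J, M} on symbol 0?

{A, B, C, G, I, J, M}

C on 0 → {I}.
No 0-transition from A, B, E, G, I, J, M.
Union after reading 0: {I}.
Now take the λ-closure:
From I via λ: add A, J.
From A via λ: add M.
From J via λ: add G.
From M via λ: add B, C.
No new states can be added; the closed set is {A, B, C, G, I, J, M}.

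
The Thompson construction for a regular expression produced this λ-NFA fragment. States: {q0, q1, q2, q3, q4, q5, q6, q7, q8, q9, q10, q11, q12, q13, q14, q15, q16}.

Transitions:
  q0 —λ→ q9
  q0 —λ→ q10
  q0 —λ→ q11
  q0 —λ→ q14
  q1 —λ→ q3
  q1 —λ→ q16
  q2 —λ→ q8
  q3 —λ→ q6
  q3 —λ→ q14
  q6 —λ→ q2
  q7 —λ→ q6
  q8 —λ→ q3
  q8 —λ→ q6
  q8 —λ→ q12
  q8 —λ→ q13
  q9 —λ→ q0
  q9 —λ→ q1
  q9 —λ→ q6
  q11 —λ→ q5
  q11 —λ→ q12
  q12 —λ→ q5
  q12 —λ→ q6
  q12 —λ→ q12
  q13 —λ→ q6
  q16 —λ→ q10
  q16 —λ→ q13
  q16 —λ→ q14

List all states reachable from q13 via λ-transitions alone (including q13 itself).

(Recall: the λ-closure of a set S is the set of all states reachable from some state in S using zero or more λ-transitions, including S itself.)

{q2, q3, q5, q6, q8, q12, q13, q14}

Start with {q13}.
From q13 via λ: add q6.
From q6 via λ: add q2.
From q2 via λ: add q8.
From q8 via λ: add q3, q12.
From q3 via λ: add q14.
From q12 via λ: add q5.
No new states can be added; the closed set is {q2, q3, q5, q6, q8, q12, q13, q14}.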